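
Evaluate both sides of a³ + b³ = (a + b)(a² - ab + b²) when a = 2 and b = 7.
LHS = 2³ + 7³ = 351
RHS = (2 + 7)(2² - 2·7 + 7²) = 351

LHS = RHS: the two sides agree.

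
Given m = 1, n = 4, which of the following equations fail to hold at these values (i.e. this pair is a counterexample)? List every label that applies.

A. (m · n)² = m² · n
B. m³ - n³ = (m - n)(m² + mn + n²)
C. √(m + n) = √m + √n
Evaluating each claim at the given values:
A. LHS = 16, RHS = 4 → fails here (LHS ≠ RHS)
B. LHS = -63, RHS = -63 → holds here (LHS = RHS)
C. LHS = √(5) ≈ 2.236, RHS = 3 → fails here (LHS ≠ RHS)

Answer: A, C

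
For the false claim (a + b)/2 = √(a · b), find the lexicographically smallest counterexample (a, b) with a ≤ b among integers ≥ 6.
Substituting (6, 7) into the claim:
LHS = (6 + 7)/2 = 13/2
RHS = √(6 · 7) = √(42) ≈ 6.481

Since LHS ≠ RHS, this pair disproves the claim, and no lexicographically smaller pair (a ≤ b, integers ≥ 6) does.

For instance (9, 10) is also a counterexample (LHS = 19/2, RHS = 3·√(10) ≈ 9.487), but it's lexicographically larger.

Answer: (a, b) = (6, 7)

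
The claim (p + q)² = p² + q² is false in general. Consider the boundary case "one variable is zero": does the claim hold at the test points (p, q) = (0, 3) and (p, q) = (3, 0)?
Yes, holds at both test points

At (0, 3): LHS = 9, RHS = 9 → equal
At (3, 0): LHS = 9, RHS = 9 → equal

So the claim does hold at both of these boundary points, even though it is not an identity.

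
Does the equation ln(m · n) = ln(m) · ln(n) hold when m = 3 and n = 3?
Substituting m = 3, n = 3:

LHS = ln(3 · 3) = ln(9) ≈ 2.197
RHS = ln(3) · ln(3) = ln(3)² ≈ 1.207

LHS ≠ RHS, so the equation does not hold at this point.

Answer: Fails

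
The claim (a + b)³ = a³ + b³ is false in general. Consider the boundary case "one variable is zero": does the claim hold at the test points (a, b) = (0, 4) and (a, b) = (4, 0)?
At (0, 4): LHS = 64, RHS = 64 → equal
At (4, 0): LHS = 64, RHS = 64 → equal

So the claim does hold at both of these boundary points, even though it is not an identity.

Answer: Yes, holds at both test points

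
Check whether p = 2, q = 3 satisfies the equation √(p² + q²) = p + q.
Substituting p = 2, q = 3:

LHS = √(2² + 3²) = √(13) ≈ 3.606
RHS = 2 + 3 = 5

LHS ≠ RHS, so the equation does not hold at this point.

Answer: Fails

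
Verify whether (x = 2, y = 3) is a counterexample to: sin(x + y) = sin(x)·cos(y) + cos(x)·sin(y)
Substituting x = 2, y = 3:
LHS = sin(2 + 3) = sin(5) ≈ -0.9589
RHS = sin(2)·cos(3) + cos(2)·sin(3) = sin(2)·cos(3) + sin(3)·cos(2) ≈ -0.9589

The sides agree, so this pair does not disprove the claim.

Answer: No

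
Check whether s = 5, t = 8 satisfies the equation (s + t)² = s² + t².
Substituting s = 5, t = 8:

LHS = (5 + 8)² = 169
RHS = 5² + 8² = 89

LHS ≠ RHS, so the equation does not hold at this point.

Answer: Fails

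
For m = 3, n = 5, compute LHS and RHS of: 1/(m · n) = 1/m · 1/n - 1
LHS = 1/(3 · 5) = 1/15
RHS = 1/3 · 1/5 - 1 = -14/15

LHS ≠ RHS, so the equation does not hold here.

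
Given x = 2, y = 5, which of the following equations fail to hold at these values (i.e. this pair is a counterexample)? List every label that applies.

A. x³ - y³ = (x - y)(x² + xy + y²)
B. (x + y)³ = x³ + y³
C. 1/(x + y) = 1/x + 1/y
Evaluating each claim at the given values:
A. LHS = -117, RHS = -117 → holds here (LHS = RHS)
B. LHS = 343, RHS = 133 → fails here (LHS ≠ RHS)
C. LHS = 1/7, RHS = 7/10 → fails here (LHS ≠ RHS)

Answer: B, C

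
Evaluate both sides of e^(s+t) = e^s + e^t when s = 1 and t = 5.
LHS = e^(1+5) = e^6 ≈ 403.4
RHS = e^1 + e^5 = e + e^5 ≈ 151.1

LHS ≠ RHS (they differ by about 252.3), so the equation does not hold here.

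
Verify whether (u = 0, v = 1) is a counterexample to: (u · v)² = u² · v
Substituting u = 0, v = 1:
LHS = (0 · 1)² = 0
RHS = 0² · 1 = 0

The sides agree, so this pair does not disprove the claim.

Answer: No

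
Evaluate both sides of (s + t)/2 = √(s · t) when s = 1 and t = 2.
LHS = (1 + 2)/2 = 3/2
RHS = √(1 · 2) = √(2) ≈ 1.414

LHS ≠ RHS (they differ by about 0.08579), so the equation does not hold here.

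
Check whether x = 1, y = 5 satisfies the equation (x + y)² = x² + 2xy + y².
Holds

Substituting x = 1, y = 5:

LHS = (1 + 5)² = 36
RHS = 1² + 2·1·5 + 5² = 36

LHS = RHS, so the equation holds at this point.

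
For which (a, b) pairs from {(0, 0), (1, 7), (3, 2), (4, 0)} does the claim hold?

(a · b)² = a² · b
Testing each pair:
(0, 0): LHS = 0, RHS = 0 → holds
(1, 7): LHS = 49, RHS = 7 → fails
(3, 2): LHS = 36, RHS = 18 → fails
(4, 0): LHS = 0, RHS = 0 → holds

2 of 4 pairs satisfy the claim.

Answer: (0, 0), (4, 0)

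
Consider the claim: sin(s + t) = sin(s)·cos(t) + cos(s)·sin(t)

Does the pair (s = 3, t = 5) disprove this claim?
No

Substituting s = 3, t = 5:
LHS = sin(3 + 5) = sin(8) ≈ 0.9894
RHS = sin(3)·cos(5) + cos(3)·sin(5) = sin(3)·cos(5) + sin(5)·cos(3) ≈ 0.9894

The sides agree, so this pair does not disprove the claim.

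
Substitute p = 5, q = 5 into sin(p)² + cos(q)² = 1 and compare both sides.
LHS = sin(5)² + cos(5)² = 1
RHS = 1

LHS = RHS: the two sides agree.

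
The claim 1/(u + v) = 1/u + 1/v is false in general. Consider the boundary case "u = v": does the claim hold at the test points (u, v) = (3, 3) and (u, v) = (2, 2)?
No, fails at both test points

At (3, 3): LHS = 1/6 ≠ RHS = 2/3
At (2, 2): LHS = 1/4 ≠ RHS = 1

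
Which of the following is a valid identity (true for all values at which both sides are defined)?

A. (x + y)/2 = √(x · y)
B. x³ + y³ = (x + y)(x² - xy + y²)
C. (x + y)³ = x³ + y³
A: fails at (2, 4) — LHS = 3, RHS = 2·√(2) ≈ 2.828.
B: holds — e.g. at (1, 5), both sides equal 126.
C: fails at (2, 2) — LHS = 64, RHS = 16.

Answer: B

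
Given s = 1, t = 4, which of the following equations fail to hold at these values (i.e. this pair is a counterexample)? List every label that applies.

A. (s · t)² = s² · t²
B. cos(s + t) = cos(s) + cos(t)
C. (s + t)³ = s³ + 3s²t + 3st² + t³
B

Evaluating each claim at the given values:
A. LHS = 16, RHS = 16 → holds here (LHS = RHS)
B. LHS = cos(5) ≈ 0.2837, RHS = cos(4) + cos(1) ≈ -0.1133 → fails here (LHS ≠ RHS)
C. LHS = 125, RHS = 125 → holds here (LHS = RHS)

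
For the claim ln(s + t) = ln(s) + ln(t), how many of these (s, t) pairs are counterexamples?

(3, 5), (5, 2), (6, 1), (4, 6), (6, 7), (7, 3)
Testing each pair:
(3, 5): LHS = ln(8) ≈ 2.079, RHS = ln(3) + ln(5) ≈ 2.708 → counterexample
(5, 2): LHS = ln(7) ≈ 1.946, RHS = ln(2) + ln(5) ≈ 2.303 → counterexample
(6, 1): LHS = ln(7) ≈ 1.946, RHS = ln(6) ≈ 1.792 → counterexample
(4, 6): LHS = ln(10) ≈ 2.303, RHS = ln(4) + ln(6) ≈ 3.178 → counterexample
(6, 7): LHS = ln(13) ≈ 2.565, RHS = ln(6) + ln(7) ≈ 3.738 → counterexample
(7, 3): LHS = ln(10) ≈ 2.303, RHS = ln(3) + ln(7) ≈ 3.045 → counterexample

That makes 6 counterexamples.

Answer: 6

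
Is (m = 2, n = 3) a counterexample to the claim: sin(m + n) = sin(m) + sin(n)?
Substituting m = 2, n = 3:
LHS = sin(2 + 3) = sin(5) ≈ -0.9589
RHS = sin(2) + sin(3) ≈ 1.05

Since LHS ≠ RHS, this pair disproves the claim.

Answer: Yes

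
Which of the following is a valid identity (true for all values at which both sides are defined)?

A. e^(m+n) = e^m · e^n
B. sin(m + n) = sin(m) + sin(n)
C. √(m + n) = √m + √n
A: holds — e.g. at (1, 4), both sides equal e^5 ≈ 148.4.
B: fails at (3, 7) — LHS = sin(10) ≈ -0.544, RHS = sin(3) + sin(7) ≈ 0.7981.
C: fails at (1, 5) — LHS = √(6) ≈ 2.449, RHS = 1 + √(5) ≈ 3.236.

Answer: A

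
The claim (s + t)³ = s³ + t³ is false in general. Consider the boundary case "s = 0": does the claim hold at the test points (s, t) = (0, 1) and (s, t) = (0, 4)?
Yes, holds at both test points

At (0, 1): LHS = 1, RHS = 1 → equal
At (0, 4): LHS = 64, RHS = 64 → equal

So the claim does hold at both of these boundary points, even though it is not an identity.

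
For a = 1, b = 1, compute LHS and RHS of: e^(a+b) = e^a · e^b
LHS = e^(1+1) = e^2 ≈ 7.389
RHS = e^1 · e^1 = e^2 ≈ 7.389

LHS = RHS: the two sides agree.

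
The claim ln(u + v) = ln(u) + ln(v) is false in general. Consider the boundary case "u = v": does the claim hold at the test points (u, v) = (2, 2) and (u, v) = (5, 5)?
At (2, 2): LHS = ln(4) ≈ 1.386, RHS = 2·ln(2) ≈ 1.386 → equal
At (5, 5): LHS = ln(10) ≈ 2.303 ≠ RHS = 2·ln(5) ≈ 3.219

Answer: Only at (2, 2)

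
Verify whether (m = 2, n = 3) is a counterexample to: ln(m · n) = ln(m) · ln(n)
Substituting m = 2, n = 3:
LHS = ln(2 · 3) = ln(6) ≈ 1.792
RHS = ln(2) · ln(3) ≈ 0.7615

Since LHS ≠ RHS, this pair disproves the claim.

Answer: Yes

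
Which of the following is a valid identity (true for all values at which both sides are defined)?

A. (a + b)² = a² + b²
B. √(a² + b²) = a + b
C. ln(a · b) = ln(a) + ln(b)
A: fails at (6, 7) — LHS = 169, RHS = 85.
B: fails at (1, 4) — LHS = √(17) ≈ 4.123, RHS = 5.
C: holds — e.g. at (4, 5), both sides equal ln(20) ≈ 2.996.

Answer: C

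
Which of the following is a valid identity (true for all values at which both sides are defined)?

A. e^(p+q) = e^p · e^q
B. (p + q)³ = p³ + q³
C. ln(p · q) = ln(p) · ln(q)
A: holds — e.g. at (1, 3), both sides equal e^4 ≈ 54.6.
B: fails at (1, 3) — LHS = 64, RHS = 28.
C: fails at (1, 3) — LHS = ln(3) ≈ 1.099, RHS = 0.

Answer: A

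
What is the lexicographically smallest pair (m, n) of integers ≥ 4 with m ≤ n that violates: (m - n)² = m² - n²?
(m, n) = (4, 5)

At (4, 4): both sides equal 0, so it holds there.

Substituting (4, 5) into the claim:
LHS = (4 - 5)² = 1
RHS = 4² - 5² = -9

Since LHS ≠ RHS, this pair disproves the claim, and no lexicographically smaller pair (m ≤ n, integers ≥ 4) does.

For instance (4, 10) is also a counterexample (LHS = 36, RHS = -84), but it's lexicographically larger.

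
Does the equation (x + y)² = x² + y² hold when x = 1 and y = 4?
Fails

Substituting x = 1, y = 4:

LHS = (1 + 4)² = 25
RHS = 1² + 4² = 17

LHS ≠ RHS, so the equation does not hold at this point.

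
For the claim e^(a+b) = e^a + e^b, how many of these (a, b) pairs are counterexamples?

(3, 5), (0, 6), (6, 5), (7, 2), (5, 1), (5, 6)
6

Testing each pair:
(3, 5): LHS = e^8 ≈ 2981, RHS = e^3 + e^5 ≈ 168.5 → counterexample
(0, 6): LHS = e^6 ≈ 403.4, RHS = 1 + e^6 ≈ 404.4 → counterexample
(6, 5): LHS = e^11 ≈ 59874.1, RHS = e^5 + e^6 ≈ 551.8 → counterexample
(7, 2): LHS = e^9 ≈ 8103, RHS = e^2 + e^7 ≈ 1104 → counterexample
(5, 1): LHS = e^6 ≈ 403.4, RHS = e + e^5 ≈ 151.1 → counterexample
(5, 6): LHS = e^11 ≈ 59874.1, RHS = e^5 + e^6 ≈ 551.8 → counterexample

That makes 6 counterexamples.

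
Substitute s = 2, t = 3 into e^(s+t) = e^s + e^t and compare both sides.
LHS = e^(2+3) = e^5 ≈ 148.4
RHS = e^2 + e^3 ≈ 27.47

LHS ≠ RHS (they differ by about 120.9), so the equation does not hold here.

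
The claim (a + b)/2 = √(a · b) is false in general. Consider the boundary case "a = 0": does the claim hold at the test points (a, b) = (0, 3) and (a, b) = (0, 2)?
No, fails at both test points

At (0, 3): LHS = 3/2 ≠ RHS = 0
At (0, 2): LHS = 1 ≠ RHS = 0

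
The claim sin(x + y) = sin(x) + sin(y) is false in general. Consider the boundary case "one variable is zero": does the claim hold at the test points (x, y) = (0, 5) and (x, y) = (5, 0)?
Yes, holds at both test points

At (0, 5): LHS = sin(5) ≈ -0.9589, RHS = sin(5) ≈ -0.9589 → equal
At (5, 0): LHS = sin(5) ≈ -0.9589, RHS = sin(5) ≈ -0.9589 → equal

So the claim does hold at both of these boundary points, even though it is not an identity.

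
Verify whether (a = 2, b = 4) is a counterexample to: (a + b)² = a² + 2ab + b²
Substituting a = 2, b = 4:
LHS = (2 + 4)² = 36
RHS = 2² + 2·2·4 + 4² = 36

The sides agree, so this pair does not disprove the claim.

Answer: No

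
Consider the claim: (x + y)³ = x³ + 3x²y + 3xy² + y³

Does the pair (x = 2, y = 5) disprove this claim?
Substituting x = 2, y = 5:
LHS = (2 + 5)³ = 343
RHS = 2³ + 3·2²·5 + 3·2·5² + 5³ = 343

The sides agree, so this pair does not disprove the claim.

Answer: No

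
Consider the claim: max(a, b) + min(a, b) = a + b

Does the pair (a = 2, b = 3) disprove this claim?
Substituting a = 2, b = 3:
LHS = max(2, 3) + min(2, 3) = 5
RHS = 2 + 3 = 5

The sides agree, so this pair does not disprove the claim.

Answer: No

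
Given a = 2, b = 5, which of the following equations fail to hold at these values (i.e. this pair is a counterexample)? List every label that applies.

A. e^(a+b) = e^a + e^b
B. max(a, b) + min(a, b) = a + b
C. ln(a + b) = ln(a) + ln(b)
A, C

Evaluating each claim at the given values:
A. LHS = e^7 ≈ 1097, RHS = e^2 + e^5 ≈ 155.8 → fails here (LHS ≠ RHS)
B. LHS = 7, RHS = 7 → holds here (LHS = RHS)
C. LHS = ln(7) ≈ 1.946, RHS = ln(2) + ln(5) ≈ 2.303 → fails here (LHS ≠ RHS)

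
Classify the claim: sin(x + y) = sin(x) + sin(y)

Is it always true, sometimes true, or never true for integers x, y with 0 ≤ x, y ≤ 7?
Sometimes true

It holds at (x, y) = (3, 0) (both sides equal sin(3) ≈ 0.1411), but fails at (x, y) = (2, 3) (LHS = sin(5) ≈ -0.9589, RHS = sin(3) + sin(2) ≈ 1.05).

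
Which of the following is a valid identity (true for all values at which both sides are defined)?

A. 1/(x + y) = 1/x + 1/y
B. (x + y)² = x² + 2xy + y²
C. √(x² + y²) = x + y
B

A: fails at (1, 2) — LHS = 1/3, RHS = 3/2.
B: holds — e.g. at (4, 5), both sides equal 81.
C: fails at (2, 4) — LHS = 2·√(5) ≈ 4.472, RHS = 6.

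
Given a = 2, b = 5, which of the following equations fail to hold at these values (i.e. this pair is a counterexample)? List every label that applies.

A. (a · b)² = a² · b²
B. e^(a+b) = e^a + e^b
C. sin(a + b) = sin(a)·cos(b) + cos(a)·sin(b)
Evaluating each claim at the given values:
A. LHS = 100, RHS = 100 → holds here (LHS = RHS)
B. LHS = e^7 ≈ 1097, RHS = e^2 + e^5 ≈ 155.8 → fails here (LHS ≠ RHS)
C. LHS = sin(7) ≈ 0.657, RHS = sin(2)·cos(5) + sin(5)·cos(2) ≈ 0.657 → holds here (LHS = RHS)

Answer: B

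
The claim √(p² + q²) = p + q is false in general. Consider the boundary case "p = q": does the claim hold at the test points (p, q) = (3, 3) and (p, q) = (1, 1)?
At (3, 3): LHS = 3·√(2) ≈ 4.243 ≠ RHS = 6
At (1, 1): LHS = √(2) ≈ 1.414 ≠ RHS = 2

Answer: No, fails at both test points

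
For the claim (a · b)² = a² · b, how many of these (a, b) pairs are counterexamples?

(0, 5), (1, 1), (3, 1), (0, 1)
Testing each pair:
(0, 5): LHS = 0, RHS = 0 → satisfies claim
(1, 1): LHS = 1, RHS = 1 → satisfies claim
(3, 1): LHS = 9, RHS = 9 → satisfies claim
(0, 1): LHS = 0, RHS = 0 → satisfies claim

That makes 0 counterexamples.

Answer: 0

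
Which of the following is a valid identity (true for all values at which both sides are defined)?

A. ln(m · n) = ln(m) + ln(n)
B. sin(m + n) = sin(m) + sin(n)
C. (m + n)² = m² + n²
A

A: holds — e.g. at (5, 8), both sides equal ln(40) ≈ 3.689.
B: fails at (3, 3) — LHS = sin(6) ≈ -0.2794, RHS = 2·sin(3) ≈ 0.2822.
C: fails at (4, 5) — LHS = 81, RHS = 41.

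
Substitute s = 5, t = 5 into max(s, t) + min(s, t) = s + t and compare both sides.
LHS = max(5, 5) + min(5, 5) = 10
RHS = 5 + 5 = 10

LHS = RHS: the two sides agree.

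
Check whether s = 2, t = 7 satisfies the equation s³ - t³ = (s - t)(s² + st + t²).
Holds

Substituting s = 2, t = 7:

LHS = 2³ - 7³ = -335
RHS = (2 - 7)(2² + 2·7 + 7²) = -335

LHS = RHS, so the equation holds at this point.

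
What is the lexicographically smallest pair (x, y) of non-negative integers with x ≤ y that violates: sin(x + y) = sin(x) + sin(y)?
(x, y) = (1, 1)

At (0, 5): both sides equal sin(5) ≈ -0.9589, so it holds there.

Substituting (1, 1) into the claim:
LHS = sin(1 + 1) = sin(2) ≈ 0.9093
RHS = sin(1) + sin(1) = 2·sin(1) ≈ 1.683

Since LHS ≠ RHS, this pair disproves the claim, and no lexicographically smaller pair (x ≤ y, non-negative integers) does.

For instance (2, 3) is also a counterexample (LHS = sin(5) ≈ -0.9589, RHS = sin(3) + sin(2) ≈ 1.05), but it's lexicographically larger.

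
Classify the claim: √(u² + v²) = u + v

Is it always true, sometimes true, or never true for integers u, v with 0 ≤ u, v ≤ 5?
It holds at (u, v) = (3, 0) (both sides equal 3), but fails at (u, v) = (5, 4) (LHS = √(41) ≈ 6.403, RHS = 9).

Answer: Sometimes true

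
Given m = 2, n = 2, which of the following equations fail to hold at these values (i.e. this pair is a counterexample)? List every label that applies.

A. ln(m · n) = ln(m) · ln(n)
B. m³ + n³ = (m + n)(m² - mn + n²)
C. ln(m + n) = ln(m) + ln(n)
Evaluating each claim at the given values:
A. LHS = ln(4) ≈ 1.386, RHS = ln(2)² ≈ 0.4805 → fails here (LHS ≠ RHS)
B. LHS = 16, RHS = 16 → holds here (LHS = RHS)
C. LHS = ln(4) ≈ 1.386, RHS = 2·ln(2) ≈ 1.386 → holds here (LHS = RHS)

Answer: A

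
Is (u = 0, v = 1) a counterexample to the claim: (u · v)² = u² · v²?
No

Substituting u = 0, v = 1:
LHS = (0 · 1)² = 0
RHS = 0² · 1² = 0

The sides agree, so this pair does not disprove the claim.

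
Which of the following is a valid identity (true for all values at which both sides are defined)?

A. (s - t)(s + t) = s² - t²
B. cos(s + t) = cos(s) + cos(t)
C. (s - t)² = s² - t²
A

A: holds — e.g. at (3, 7), both sides equal -40.
B: fails at (3, 4) — LHS = cos(7) ≈ 0.7539, RHS = cos(3) + cos(4) ≈ -1.644.
C: fails at (6, 7) — LHS = 1, RHS = -13.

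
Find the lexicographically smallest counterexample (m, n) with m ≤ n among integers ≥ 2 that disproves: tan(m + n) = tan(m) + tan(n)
(m, n) = (2, 2)

Substituting (2, 2) into the claim:
LHS = tan(2 + 2) = tan(4) ≈ 1.158
RHS = tan(2) + tan(2) = 2·tan(2) ≈ -4.37

Since LHS ≠ RHS, this pair disproves the claim, and no lexicographically smaller pair (m ≤ n, integers ≥ 2) does.

For instance (6, 7) is also a counterexample (LHS = tan(13) ≈ 0.463, RHS = tan(6) + tan(7) ≈ 0.5804), but it's lexicographically larger.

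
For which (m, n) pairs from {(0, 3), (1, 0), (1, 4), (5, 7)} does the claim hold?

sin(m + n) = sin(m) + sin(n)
Testing each pair:
(0, 3): LHS = sin(3) ≈ 0.1411, RHS = sin(3) ≈ 0.1411 → holds
(1, 0): LHS = sin(1) ≈ 0.8415, RHS = sin(1) ≈ 0.8415 → holds
(1, 4): LHS = sin(5) ≈ -0.9589, RHS = sin(4) + sin(1) ≈ 0.08467 → fails
(5, 7): LHS = sin(12) ≈ -0.5366, RHS = sin(5) + sin(7) ≈ -0.3019 → fails

2 of 4 pairs satisfy the claim.

Answer: (0, 3), (1, 0)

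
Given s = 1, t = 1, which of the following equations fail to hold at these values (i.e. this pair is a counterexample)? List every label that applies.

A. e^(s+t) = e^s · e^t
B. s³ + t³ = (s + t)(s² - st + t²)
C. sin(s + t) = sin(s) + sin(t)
C

Evaluating each claim at the given values:
A. LHS = e^2 ≈ 7.389, RHS = e^2 ≈ 7.389 → holds here (LHS = RHS)
B. LHS = 2, RHS = 2 → holds here (LHS = RHS)
C. LHS = sin(2) ≈ 0.9093, RHS = 2·sin(1) ≈ 1.683 → fails here (LHS ≠ RHS)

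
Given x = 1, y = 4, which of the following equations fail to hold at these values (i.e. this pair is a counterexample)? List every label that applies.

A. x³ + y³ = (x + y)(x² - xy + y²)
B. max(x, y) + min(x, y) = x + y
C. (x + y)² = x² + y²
Evaluating each claim at the given values:
A. LHS = 65, RHS = 65 → holds here (LHS = RHS)
B. LHS = 5, RHS = 5 → holds here (LHS = RHS)
C. LHS = 25, RHS = 17 → fails here (LHS ≠ RHS)

Answer: C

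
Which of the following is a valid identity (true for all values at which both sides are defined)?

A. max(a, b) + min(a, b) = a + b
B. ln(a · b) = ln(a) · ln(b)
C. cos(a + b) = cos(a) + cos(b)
A

A: holds — e.g. at (1, 2), both sides equal 3.
B: fails at (4, 5) — LHS = ln(20) ≈ 2.996, RHS = ln(4)·ln(5) ≈ 2.231.
C: fails at (4, 5) — LHS = cos(9) ≈ -0.9111, RHS = cos(4) + cos(5) ≈ -0.37.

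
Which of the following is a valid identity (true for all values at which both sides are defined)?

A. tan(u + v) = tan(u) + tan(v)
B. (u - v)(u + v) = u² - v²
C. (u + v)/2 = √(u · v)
A: fails at (4, 4) — LHS = tan(8) ≈ -6.8, RHS = 2·tan(4) ≈ 2.316.
B: holds — e.g. at (2, 5), both sides equal -21.
C: fails at (1, 4) — LHS = 5/2, RHS = 2.

Answer: B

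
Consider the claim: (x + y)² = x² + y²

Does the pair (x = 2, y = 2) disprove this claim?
Yes

Substituting x = 2, y = 2:
LHS = (2 + 2)² = 16
RHS = 2² + 2² = 8

Since LHS ≠ RHS, this pair disproves the claim.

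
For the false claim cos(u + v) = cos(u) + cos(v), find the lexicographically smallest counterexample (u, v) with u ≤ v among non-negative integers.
Substituting (0, 0) into the claim:
LHS = cos(0 + 0) = 1
RHS = cos(0) + cos(0) = 2

Since LHS ≠ RHS, this pair disproves the claim, and no lexicographically smaller pair (u ≤ v, non-negative integers) does.

For instance (3, 4) is also a counterexample (LHS = cos(7) ≈ 0.7539, RHS = cos(3) + cos(4) ≈ -1.644), but it's lexicographically larger.

Answer: (u, v) = (0, 0)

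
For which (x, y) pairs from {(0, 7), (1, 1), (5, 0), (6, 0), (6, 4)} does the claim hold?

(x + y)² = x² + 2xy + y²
Testing each pair:
(0, 7): LHS = 49, RHS = 49 → holds
(1, 1): LHS = 4, RHS = 4 → holds
(5, 0): LHS = 25, RHS = 25 → holds
(6, 0): LHS = 36, RHS = 36 → holds
(6, 4): LHS = 100, RHS = 100 → holds

Every pair satisfies the claim.

Answer: All pairs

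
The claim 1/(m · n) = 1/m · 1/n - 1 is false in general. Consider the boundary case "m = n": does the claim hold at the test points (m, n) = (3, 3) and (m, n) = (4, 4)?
At (3, 3): LHS = 1/9 ≠ RHS = -8/9
At (4, 4): LHS = 1/16 ≠ RHS = -15/16

Answer: No, fails at both test points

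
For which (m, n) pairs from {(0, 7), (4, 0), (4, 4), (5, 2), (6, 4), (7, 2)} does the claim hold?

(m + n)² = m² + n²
(0, 7), (4, 0)

Testing each pair:
(0, 7): LHS = 49, RHS = 49 → holds
(4, 0): LHS = 16, RHS = 16 → holds
(4, 4): LHS = 64, RHS = 32 → fails
(5, 2): LHS = 49, RHS = 29 → fails
(6, 4): LHS = 100, RHS = 52 → fails
(7, 2): LHS = 81, RHS = 53 → fails

2 of 6 pairs satisfy the claim.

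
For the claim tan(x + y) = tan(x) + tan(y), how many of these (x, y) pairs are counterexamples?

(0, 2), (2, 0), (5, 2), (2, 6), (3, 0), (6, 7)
Testing each pair:
(0, 2): LHS = tan(2) ≈ -2.185, RHS = tan(2) ≈ -2.185 → satisfies claim
(2, 0): LHS = tan(2) ≈ -2.185, RHS = tan(2) ≈ -2.185 → satisfies claim
(5, 2): LHS = tan(7) ≈ 0.8714, RHS = tan(5) + tan(2) ≈ -5.566 → counterexample
(2, 6): LHS = tan(8) ≈ -6.8, RHS = tan(2) + tan(6) ≈ -2.476 → counterexample
(3, 0): LHS = tan(3) ≈ -0.1425, RHS = tan(3) ≈ -0.1425 → satisfies claim
(6, 7): LHS = tan(13) ≈ 0.463, RHS = tan(6) + tan(7) ≈ 0.5804 → counterexample

That makes 3 counterexamples.

Answer: 3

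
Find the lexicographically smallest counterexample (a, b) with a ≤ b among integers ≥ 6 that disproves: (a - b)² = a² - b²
(a, b) = (6, 7)

Substituting (6, 7) into the claim:
LHS = (6 - 7)² = 1
RHS = 6² - 7² = -13

Since LHS ≠ RHS, this pair disproves the claim, and no lexicographically smaller pair (a ≤ b, integers ≥ 6) does.

For instance (6, 13) is also a counterexample (LHS = 49, RHS = -133), but it's lexicographically larger.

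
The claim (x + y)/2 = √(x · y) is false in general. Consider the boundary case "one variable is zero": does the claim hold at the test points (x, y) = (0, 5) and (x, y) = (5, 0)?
At (0, 5): LHS = 5/2 ≠ RHS = 0
At (5, 0): LHS = 5/2 ≠ RHS = 0

Answer: No, fails at both test points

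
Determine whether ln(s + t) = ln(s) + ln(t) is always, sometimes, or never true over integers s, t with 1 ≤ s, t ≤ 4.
Sometimes true

It holds at (s, t) = (2, 2) (both sides equal ln(4) ≈ 1.386), but fails at (s, t) = (4, 1) (LHS = ln(5) ≈ 1.609, RHS = ln(4) ≈ 1.386).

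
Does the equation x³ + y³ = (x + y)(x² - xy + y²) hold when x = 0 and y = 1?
Holds

Substituting x = 0, y = 1:

LHS = 0³ + 1³ = 1
RHS = (0 + 1)(0² - 0·1 + 1²) = 1

LHS = RHS, so the equation holds at this point.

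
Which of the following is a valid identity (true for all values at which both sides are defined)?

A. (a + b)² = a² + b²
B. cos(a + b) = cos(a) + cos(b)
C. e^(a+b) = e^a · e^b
A: fails at (2, 4) — LHS = 36, RHS = 20.
B: fails at (4, 5) — LHS = cos(9) ≈ -0.9111, RHS = cos(4) + cos(5) ≈ -0.37.
C: holds — e.g. at (5, 8), both sides equal e^13 ≈ 442413.4.

Answer: C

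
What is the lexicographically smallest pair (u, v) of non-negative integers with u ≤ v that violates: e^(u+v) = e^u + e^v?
Substituting (0, 0) into the claim:
LHS = e^(0+0) = 1
RHS = e^0 + e^0 = 2

Since LHS ≠ RHS, this pair disproves the claim, and no lexicographically smaller pair (u ≤ v, non-negative integers) does.

For instance (1, 1) is also a counterexample (LHS = e^2 ≈ 7.389, RHS = 2·e ≈ 5.437), but it's lexicographically larger.

Answer: (u, v) = (0, 0)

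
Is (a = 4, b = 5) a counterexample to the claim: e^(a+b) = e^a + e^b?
Substituting a = 4, b = 5:
LHS = e^(4+5) = e^9 ≈ 8103
RHS = e^4 + e^5 ≈ 203

Since LHS ≠ RHS, this pair disproves the claim.

Answer: Yes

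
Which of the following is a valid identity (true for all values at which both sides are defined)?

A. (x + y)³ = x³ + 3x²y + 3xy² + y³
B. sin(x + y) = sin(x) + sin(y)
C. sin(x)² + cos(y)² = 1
A: holds — e.g. at (2, 4), both sides equal 216.
B: fails at (1, 1) — LHS = sin(2) ≈ 0.9093, RHS = 2·sin(1) ≈ 1.683.
C: fails at (4, 6) — LHS = sin(4)² + cos(6)² ≈ 1.495, RHS = 1.

Answer: A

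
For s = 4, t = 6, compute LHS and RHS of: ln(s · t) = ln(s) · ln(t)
LHS = ln(4 · 6) = ln(24) ≈ 3.178
RHS = ln(4) · ln(6) ≈ 2.484

LHS ≠ RHS (they differ by about 0.6941), so the equation does not hold here.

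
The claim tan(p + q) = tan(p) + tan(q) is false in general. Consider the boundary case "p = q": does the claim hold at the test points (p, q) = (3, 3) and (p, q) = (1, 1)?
No, fails at both test points

At (3, 3): LHS = tan(6) ≈ -0.291 ≠ RHS = 2·tan(3) ≈ -0.2851
At (1, 1): LHS = tan(2) ≈ -2.185 ≠ RHS = 2·tan(1) ≈ 3.115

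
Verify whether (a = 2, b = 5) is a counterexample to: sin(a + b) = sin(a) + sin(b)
Substituting a = 2, b = 5:
LHS = sin(2 + 5) = sin(7) ≈ 0.657
RHS = sin(2) + sin(5) ≈ -0.04963

Since LHS ≠ RHS, this pair disproves the claim.

Answer: Yes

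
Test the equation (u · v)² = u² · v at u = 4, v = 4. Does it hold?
Fails

Substituting u = 4, v = 4:

LHS = (4 · 4)² = 256
RHS = 4² · 4 = 64

LHS ≠ RHS, so the equation does not hold at this point.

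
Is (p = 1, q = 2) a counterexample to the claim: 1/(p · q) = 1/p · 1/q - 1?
Yes

Substituting p = 1, q = 2:
LHS = 1/(1 · 2) = 1/2
RHS = 1/1 · 1/2 - 1 = -1/2

Since LHS ≠ RHS, this pair disproves the claim.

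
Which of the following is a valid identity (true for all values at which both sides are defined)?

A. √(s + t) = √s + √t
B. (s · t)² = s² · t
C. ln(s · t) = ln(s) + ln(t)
C

A: fails at (3, 7) — LHS = √(10) ≈ 3.162, RHS = √(3) + √(7) ≈ 4.378.
B: fails at (6, 7) — LHS = 1764, RHS = 252.
C: holds — e.g. at (1, 2), both sides equal ln(2) ≈ 0.6931.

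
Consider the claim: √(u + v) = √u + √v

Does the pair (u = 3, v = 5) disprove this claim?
Yes

Substituting u = 3, v = 5:
LHS = √(3 + 5) = 2·√(2) ≈ 2.828
RHS = √3 + √5 = √(3) + √(5) ≈ 3.968

Since LHS ≠ RHS, this pair disproves the claim.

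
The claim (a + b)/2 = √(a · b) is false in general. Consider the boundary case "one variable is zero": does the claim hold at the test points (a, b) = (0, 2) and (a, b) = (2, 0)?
No, fails at both test points

At (0, 2): LHS = 1 ≠ RHS = 0
At (2, 0): LHS = 1 ≠ RHS = 0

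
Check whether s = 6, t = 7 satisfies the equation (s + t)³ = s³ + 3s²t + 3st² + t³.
Substituting s = 6, t = 7:

LHS = (6 + 7)³ = 2197
RHS = 6³ + 3·6²·7 + 3·6·7² + 7³ = 2197

LHS = RHS, so the equation holds at this point.

Answer: Holds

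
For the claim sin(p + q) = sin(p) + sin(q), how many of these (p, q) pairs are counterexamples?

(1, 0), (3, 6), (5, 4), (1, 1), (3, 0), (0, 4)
Testing each pair:
(1, 0): LHS = sin(1) ≈ 0.8415, RHS = sin(1) ≈ 0.8415 → satisfies claim
(3, 6): LHS = sin(9) ≈ 0.4121, RHS = sin(6) + sin(3) ≈ -0.1383 → counterexample
(5, 4): LHS = sin(9) ≈ 0.4121, RHS = sin(5) + sin(4) ≈ -1.716 → counterexample
(1, 1): LHS = sin(2) ≈ 0.9093, RHS = 2·sin(1) ≈ 1.683 → counterexample
(3, 0): LHS = sin(3) ≈ 0.1411, RHS = sin(3) ≈ 0.1411 → satisfies claim
(0, 4): LHS = sin(4) ≈ -0.7568, RHS = sin(4) ≈ -0.7568 → satisfies claim

That makes 3 counterexamples.

Answer: 3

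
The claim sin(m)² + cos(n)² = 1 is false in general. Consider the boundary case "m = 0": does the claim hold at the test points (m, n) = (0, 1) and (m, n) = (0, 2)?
No, fails at both test points

At (0, 1): LHS = cos(1)² ≈ 0.2919 ≠ RHS = 1
At (0, 2): LHS = cos(2)² ≈ 0.1732 ≠ RHS = 1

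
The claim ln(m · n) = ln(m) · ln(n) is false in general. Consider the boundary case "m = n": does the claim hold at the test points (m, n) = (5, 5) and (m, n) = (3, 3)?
No, fails at both test points

At (5, 5): LHS = ln(25) ≈ 3.219 ≠ RHS = ln(5)² ≈ 2.59
At (3, 3): LHS = ln(9) ≈ 2.197 ≠ RHS = ln(3)² ≈ 1.207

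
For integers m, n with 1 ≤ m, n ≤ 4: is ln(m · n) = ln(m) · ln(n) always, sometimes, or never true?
It holds at (m, n) = (1, 1) (both sides equal 0), but fails at (m, n) = (3, 1) (LHS = ln(3) ≈ 1.099, RHS = 0).

Answer: Sometimes true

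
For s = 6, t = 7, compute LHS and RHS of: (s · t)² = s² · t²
LHS = (6 · 7)² = 1764
RHS = 6² · 7² = 1764

LHS = RHS: the two sides agree.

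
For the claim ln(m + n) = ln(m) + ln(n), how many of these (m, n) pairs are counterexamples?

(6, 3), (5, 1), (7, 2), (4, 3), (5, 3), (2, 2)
Testing each pair:
(6, 3): LHS = ln(9) ≈ 2.197, RHS = ln(3) + ln(6) ≈ 2.89 → counterexample
(5, 1): LHS = ln(6) ≈ 1.792, RHS = ln(5) ≈ 1.609 → counterexample
(7, 2): LHS = ln(9) ≈ 2.197, RHS = ln(2) + ln(7) ≈ 2.639 → counterexample
(4, 3): LHS = ln(7) ≈ 1.946, RHS = ln(3) + ln(4) ≈ 2.485 → counterexample
(5, 3): LHS = ln(8) ≈ 2.079, RHS = ln(3) + ln(5) ≈ 2.708 → counterexample
(2, 2): LHS = ln(4) ≈ 1.386, RHS = 2·ln(2) ≈ 1.386 → satisfies claim

That makes 5 counterexamples.

Answer: 5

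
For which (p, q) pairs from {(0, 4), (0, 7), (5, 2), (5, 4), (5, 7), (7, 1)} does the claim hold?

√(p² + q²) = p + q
Testing each pair:
(0, 4): LHS = 4, RHS = 4 → holds
(0, 7): LHS = 7, RHS = 7 → holds
(5, 2): LHS = √(29) ≈ 5.385, RHS = 7 → fails
(5, 4): LHS = √(41) ≈ 6.403, RHS = 9 → fails
(5, 7): LHS = √(74) ≈ 8.602, RHS = 12 → fails
(7, 1): LHS = 5·√(2) ≈ 7.071, RHS = 8 → fails

2 of 6 pairs satisfy the claim.

Answer: (0, 4), (0, 7)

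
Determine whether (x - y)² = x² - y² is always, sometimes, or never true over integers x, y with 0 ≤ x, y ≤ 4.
It holds at (x, y) = (4, 4) (both sides equal 0), but fails at (x, y) = (0, 1) (LHS = 1, RHS = -1).

Answer: Sometimes true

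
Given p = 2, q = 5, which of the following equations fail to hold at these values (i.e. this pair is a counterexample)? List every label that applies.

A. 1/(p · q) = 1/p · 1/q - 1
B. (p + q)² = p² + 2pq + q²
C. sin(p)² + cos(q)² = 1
A, C

Evaluating each claim at the given values:
A. LHS = 1/10, RHS = -9/10 → fails here (LHS ≠ RHS)
B. LHS = 49, RHS = 49 → holds here (LHS = RHS)
C. LHS = cos(5)² + sin(2)² ≈ 0.9073, RHS = 1 → fails here (LHS ≠ RHS)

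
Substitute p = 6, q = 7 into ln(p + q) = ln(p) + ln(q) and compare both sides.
LHS = ln(6 + 7) = ln(13) ≈ 2.565
RHS = ln(6) + ln(7) ≈ 3.738

LHS ≠ RHS (they differ by about 1.173), so the equation does not hold here.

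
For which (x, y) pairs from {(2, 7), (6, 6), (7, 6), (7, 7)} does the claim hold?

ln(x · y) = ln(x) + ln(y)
Testing each pair:
(2, 7): LHS = ln(14) ≈ 2.639, RHS = ln(2) + ln(7) ≈ 2.639 → holds
(6, 6): LHS = ln(36) ≈ 3.584, RHS = 2·ln(6) ≈ 3.584 → holds
(7, 6): LHS = ln(42) ≈ 3.738, RHS = ln(6) + ln(7) ≈ 3.738 → holds
(7, 7): LHS = ln(49) ≈ 3.892, RHS = 2·ln(7) ≈ 3.892 → holds

Every pair satisfies the claim.

Answer: All pairs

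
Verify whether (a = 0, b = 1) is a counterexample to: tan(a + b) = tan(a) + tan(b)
No

Substituting a = 0, b = 1:
LHS = tan(0 + 1) = tan(1) ≈ 1.557
RHS = tan(0) + tan(1) = tan(1) ≈ 1.557

The sides agree, so this pair does not disprove the claim.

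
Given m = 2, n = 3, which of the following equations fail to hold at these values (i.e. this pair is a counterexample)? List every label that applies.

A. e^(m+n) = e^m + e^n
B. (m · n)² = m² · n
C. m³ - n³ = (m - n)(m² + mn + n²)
A, B

Evaluating each claim at the given values:
A. LHS = e^5 ≈ 148.4, RHS = e^2 + e^3 ≈ 27.47 → fails here (LHS ≠ RHS)
B. LHS = 36, RHS = 12 → fails here (LHS ≠ RHS)
C. LHS = -19, RHS = -19 → holds here (LHS = RHS)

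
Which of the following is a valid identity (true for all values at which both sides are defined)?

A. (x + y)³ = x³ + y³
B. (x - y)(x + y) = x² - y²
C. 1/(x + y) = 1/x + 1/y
B

A: fails at (5, 5) — LHS = 1000, RHS = 250.
B: holds — e.g. at (3, 3), both sides equal 0.
C: fails at (4, 5) — LHS = 1/9, RHS = 9/20.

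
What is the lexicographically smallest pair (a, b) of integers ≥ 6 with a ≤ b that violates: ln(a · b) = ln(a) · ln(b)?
Substituting (6, 6) into the claim:
LHS = ln(6 · 6) = ln(36) ≈ 3.584
RHS = ln(6) · ln(6) = ln(6)² ≈ 3.21

Since LHS ≠ RHS, this pair disproves the claim, and no lexicographically smaller pair (a ≤ b, integers ≥ 6) does.

For instance (8, 8) is also a counterexample (LHS = ln(64) ≈ 4.159, RHS = ln(8)² ≈ 4.324), but it's lexicographically larger.

Answer: (a, b) = (6, 6)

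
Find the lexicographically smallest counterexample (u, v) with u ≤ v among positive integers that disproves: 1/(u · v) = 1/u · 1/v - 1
(u, v) = (1, 1)

Substituting (1, 1) into the claim:
LHS = 1/(1 · 1) = 1
RHS = 1/1 · 1/1 - 1 = 0

Since LHS ≠ RHS, this pair disproves the claim, and no lexicographically smaller pair (u ≤ v, positive integers) does.

For instance (5, 8) is also a counterexample (LHS = 1/40, RHS = -39/40), but it's lexicographically larger.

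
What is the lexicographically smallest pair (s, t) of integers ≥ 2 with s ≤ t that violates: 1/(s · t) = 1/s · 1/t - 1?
(s, t) = (2, 2)

Substituting (2, 2) into the claim:
LHS = 1/(2 · 2) = 1/4
RHS = 1/2 · 1/2 - 1 = -3/4

Since LHS ≠ RHS, this pair disproves the claim, and no lexicographically smaller pair (s ≤ t, integers ≥ 2) does.

For instance (5, 8) is also a counterexample (LHS = 1/40, RHS = -39/40), but it's lexicographically larger.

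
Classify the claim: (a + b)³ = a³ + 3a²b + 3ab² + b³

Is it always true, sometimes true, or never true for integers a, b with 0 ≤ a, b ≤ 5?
Always true

The identity holds for every pair in the range. For instance at (a, b) = (5, 0): both sides equal 125.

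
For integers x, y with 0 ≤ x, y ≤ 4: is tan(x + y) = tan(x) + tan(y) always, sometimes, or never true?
Sometimes true

It holds at (x, y) = (2, 0) (both sides equal tan(2) ≈ -2.185), but fails at (x, y) = (1, 2) (LHS = tan(3) ≈ -0.1425, RHS = tan(2) + tan(1) ≈ -0.6276).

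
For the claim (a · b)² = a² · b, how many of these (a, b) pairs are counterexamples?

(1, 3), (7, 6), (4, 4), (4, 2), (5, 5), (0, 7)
5

Testing each pair:
(1, 3): LHS = 9, RHS = 3 → counterexample
(7, 6): LHS = 1764, RHS = 294 → counterexample
(4, 4): LHS = 256, RHS = 64 → counterexample
(4, 2): LHS = 64, RHS = 32 → counterexample
(5, 5): LHS = 625, RHS = 125 → counterexample
(0, 7): LHS = 0, RHS = 0 → satisfies claim

That makes 5 counterexamples.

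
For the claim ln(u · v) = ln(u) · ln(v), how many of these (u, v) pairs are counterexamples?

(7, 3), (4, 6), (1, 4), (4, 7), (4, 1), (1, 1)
5

Testing each pair:
(7, 3): LHS = ln(21) ≈ 3.045, RHS = ln(3)·ln(7) ≈ 2.138 → counterexample
(4, 6): LHS = ln(24) ≈ 3.178, RHS = ln(4)·ln(6) ≈ 2.484 → counterexample
(1, 4): LHS = ln(4) ≈ 1.386, RHS = 0 → counterexample
(4, 7): LHS = ln(28) ≈ 3.332, RHS = ln(4)·ln(7) ≈ 2.698 → counterexample
(4, 1): LHS = ln(4) ≈ 1.386, RHS = 0 → counterexample
(1, 1): LHS = 0, RHS = 0 → satisfies claim

That makes 5 counterexamples.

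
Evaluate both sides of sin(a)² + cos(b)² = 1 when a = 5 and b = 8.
LHS = sin(5)² + cos(8)² ≈ 0.9407
RHS = 1

LHS ≠ RHS (they differ by about 0.05929), so the equation does not hold here.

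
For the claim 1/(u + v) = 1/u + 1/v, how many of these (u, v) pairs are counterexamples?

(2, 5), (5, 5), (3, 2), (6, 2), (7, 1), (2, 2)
6

Testing each pair:
(2, 5): LHS = 1/7, RHS = 7/10 → counterexample
(5, 5): LHS = 1/10, RHS = 2/5 → counterexample
(3, 2): LHS = 1/5, RHS = 5/6 → counterexample
(6, 2): LHS = 1/8, RHS = 2/3 → counterexample
(7, 1): LHS = 1/8, RHS = 8/7 → counterexample
(2, 2): LHS = 1/4, RHS = 1 → counterexample

That makes 6 counterexamples.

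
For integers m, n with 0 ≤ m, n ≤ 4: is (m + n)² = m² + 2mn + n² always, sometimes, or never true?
Always true

The identity holds for every pair in the range. For instance at (m, n) = (3, 0): both sides equal 9.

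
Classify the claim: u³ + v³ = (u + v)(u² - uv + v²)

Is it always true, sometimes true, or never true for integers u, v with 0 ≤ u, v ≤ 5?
The identity holds for every pair in the range. For instance at (u, v) = (0, 4): both sides equal 64.

Answer: Always true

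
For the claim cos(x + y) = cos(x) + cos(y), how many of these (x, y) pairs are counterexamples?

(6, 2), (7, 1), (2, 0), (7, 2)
Testing each pair:
(6, 2): LHS = cos(8) ≈ -0.1455, RHS = cos(2) + cos(6) ≈ 0.544 → counterexample
(7, 1): LHS = cos(8) ≈ -0.1455, RHS = cos(1) + cos(7) ≈ 1.294 → counterexample
(2, 0): LHS = cos(2) ≈ -0.4161, RHS = cos(2) + 1 ≈ 0.5839 → counterexample
(7, 2): LHS = cos(9) ≈ -0.9111, RHS = cos(2) + cos(7) ≈ 0.3378 → counterexample

That makes 4 counterexamples.

Answer: 4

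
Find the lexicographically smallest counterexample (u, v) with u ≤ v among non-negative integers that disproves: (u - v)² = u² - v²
Substituting (0, 1) into the claim:
LHS = (0 - 1)² = 1
RHS = 0² - 1² = -1

Since LHS ≠ RHS, this pair disproves the claim, and no lexicographically smaller pair (u ≤ v, non-negative integers) does.

For instance (1, 6) is also a counterexample (LHS = 25, RHS = -35), but it's lexicographically larger.

Answer: (u, v) = (0, 1)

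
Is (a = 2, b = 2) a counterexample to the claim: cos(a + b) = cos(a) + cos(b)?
Yes

Substituting a = 2, b = 2:
LHS = cos(2 + 2) = cos(4) ≈ -0.6536
RHS = cos(2) + cos(2) = 2·cos(2) ≈ -0.8323

Since LHS ≠ RHS, this pair disproves the claim.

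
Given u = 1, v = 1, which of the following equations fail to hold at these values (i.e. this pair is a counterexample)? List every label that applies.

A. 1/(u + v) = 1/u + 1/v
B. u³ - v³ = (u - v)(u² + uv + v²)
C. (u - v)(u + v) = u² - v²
A

Evaluating each claim at the given values:
A. LHS = 1/2, RHS = 2 → fails here (LHS ≠ RHS)
B. LHS = 0, RHS = 0 → holds here (LHS = RHS)
C. LHS = 0, RHS = 0 → holds here (LHS = RHS)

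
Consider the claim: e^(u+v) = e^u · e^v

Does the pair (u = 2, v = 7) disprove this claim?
No

Substituting u = 2, v = 7:
LHS = e^(2+7) = e^9 ≈ 8103
RHS = e^2 · e^7 = e^9 ≈ 8103

The sides agree, so this pair does not disprove the claim.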